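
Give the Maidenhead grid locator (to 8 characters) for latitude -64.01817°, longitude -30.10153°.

HC45wx75

Shift to the Maidenhead origin (180°W, 90°S): lon 149.89847, lat 25.98183.
Field: 149.89847/20 → 7 → H, 25.98183/10 → 2 → C; chars HC.
Square: 9.89847/2 → 4, 5.98183/1 → 5; chars 45.
Subsquare: 1.89847/0.0833333 → 22 → w, 0.98183/0.0416667 → 23 → x; chars wx.
Extended square: 0.06514/0.00833333 → 7, 0.02350/0.00416667 → 5; chars 75.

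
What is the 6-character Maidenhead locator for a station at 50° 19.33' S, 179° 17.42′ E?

RD99pq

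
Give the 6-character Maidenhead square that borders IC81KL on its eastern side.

IC81ll

Longitude subsquare k = 10; +1 → 11 = l.
The latitude characters are unchanged.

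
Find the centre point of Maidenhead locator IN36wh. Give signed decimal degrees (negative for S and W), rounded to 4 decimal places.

Field I=8, N=13: +8·20° lon, +13·10° lat → SW at lon -20°, lat 40°.
Square 3, 6: +3·2° lon, +6·1° lat → SW at lon -14°, lat 46°.
Subsquare w=22, h=7: +22·0.0833333° lon, +7·0.0416667° lat → SW at lon -12.1667°, lat 46.2917°.
Cell spans 0.0833333° lon × 0.0416667° lat. Centre is SW corner plus half of each.
latitude 46.3125, longitude -12.1250.

46.3125, -12.1250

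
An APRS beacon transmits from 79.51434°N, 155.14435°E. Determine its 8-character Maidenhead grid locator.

QQ79nm73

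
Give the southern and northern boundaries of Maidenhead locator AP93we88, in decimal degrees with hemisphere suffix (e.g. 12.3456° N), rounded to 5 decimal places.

63.20000° N, 63.20417° N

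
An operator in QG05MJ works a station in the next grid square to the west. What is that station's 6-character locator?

Longitude subsquare m = 12; −1 → 11 = l.
The latitude characters are unchanged.

QG05lj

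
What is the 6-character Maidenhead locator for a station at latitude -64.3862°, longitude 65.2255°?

Shift to the Maidenhead origin (180°W, 90°S): lon 245.2255, lat 25.6138.
Field: lon ⌊245.2255/20⌋ = 12 → M; lat ⌊25.6138/10⌋ = 2 → C.
Square: lon ⌊5.2255/2⌋ = 2; lat ⌊5.6138/1⌋ = 5.
Subsquare: lon ⌊1.2255/0.0833333⌋ = 14 → o; lat ⌊0.6138/0.0416667⌋ = 14 → o.

MC25oo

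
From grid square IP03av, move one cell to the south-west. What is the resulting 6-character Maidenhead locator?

Longitude subsquare a = 0; −1 → -1, wraps to 23 = x, carry into square.
Longitude square 0; −1 → -1, wraps to 9, carry into field.
Longitude field I = 8; −1 → 7 = H.
Latitude subsquare v = 21; −1 → 20 = u.

HP93xu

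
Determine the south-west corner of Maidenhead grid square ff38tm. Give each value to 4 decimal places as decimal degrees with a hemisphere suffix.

Field F=5, F=5: +5·20° lon, +5·10° lat → SW at lon -80°, lat -40°.
Square 3, 8: +3·2° lon, +8·1° lat → SW at lon -74°, lat -32°.
Subsquare t=19, m=12: +19·0.0833333° lon, +12·0.0416667° lat → SW at lon -72.4167°, lat -31.5°.
latitude 31.5000° S, longitude 72.4167° W.

31.5000° S, 72.4167° W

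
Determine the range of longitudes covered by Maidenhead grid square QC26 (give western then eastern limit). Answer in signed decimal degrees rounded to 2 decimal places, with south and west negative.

144.00, 146.00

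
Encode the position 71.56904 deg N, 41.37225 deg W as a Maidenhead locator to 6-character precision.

Shift to the Maidenhead origin (180°W, 90°S): lon 138.6277, lat 161.5690.
Field: lon ⌊138.6277/20⌋ = 6 → G; lat ⌊161.5690/10⌋ = 16 → Q.
Square: lon ⌊18.6277/2⌋ = 9; lat ⌊1.5690/1⌋ = 1.
Subsquare: lon ⌊0.6277/0.0833333⌋ = 7 → h; lat ⌊0.5690/0.0416667⌋ = 13 → n.

GQ91hn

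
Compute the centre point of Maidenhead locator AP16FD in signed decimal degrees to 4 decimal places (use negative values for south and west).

66.1458, -177.5417

Field A=0, P=15: +0·20° lon, +15·10° lat → SW at lon -180°, lat 60°.
Square 1, 6: +1·2° lon, +6·1° lat → SW at lon -178°, lat 66°.
Subsquare f=5, d=3: +5·0.0833333° lon, +3·0.0416667° lat → SW at lon -177.583°, lat 66.125°.
Cell spans 0.0833333° lon × 0.0416667° lat. Centre is SW corner plus half of each.
latitude 66.1458, longitude -177.5417.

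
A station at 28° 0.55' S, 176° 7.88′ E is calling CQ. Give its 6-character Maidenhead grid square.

Shift to the Maidenhead origin (180°W, 90°S): lon 356.1313, lat 61.9908.
Field: lon ⌊356.1313/20⌋ = 17 → R; lat ⌊61.9908/10⌋ = 6 → G.
Square: lon ⌊16.1313/2⌋ = 8; lat ⌊1.9908/1⌋ = 1.
Subsquare: lon ⌊0.1313/0.0833333⌋ = 1 → b; lat ⌊0.9908/0.0416667⌋ = 23 → x.

RG81bx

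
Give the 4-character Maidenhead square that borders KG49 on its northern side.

Latitude square 9; +1 → 10, wraps to 0, carry into field.
Latitude field G = 6; +1 → 7 = H.
The longitude characters are unchanged.

KH40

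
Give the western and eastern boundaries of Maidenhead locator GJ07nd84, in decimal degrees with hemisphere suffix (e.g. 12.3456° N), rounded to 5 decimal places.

58.85000° W, 58.84167° W

Field G=6, J=9: +6·20° lon, +9·10° lat → SW at lon -60°, lat 0°.
Square 0, 7: +0·2° lon, +7·1° lat → SW at lon -60°, lat 7°.
Subsquare n=13, d=3: +13·0.0833333° lon, +3·0.0416667° lat → SW at lon -58.9167°, lat 7.125°.
Extended square 8, 4: +8·0.00833333° lon, +4·0.00416667° lat → SW at lon -58.85°, lat 7.14167°.
Cell spans 0.00833333° lon × 0.00416667° lat.
west 58.85000° W, east 58.84167° W.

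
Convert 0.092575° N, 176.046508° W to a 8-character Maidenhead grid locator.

Add 180° to longitude and 90° to latitude: 3.95349, 90.09257.
Field (20°×10°, letters A–R): lon ⌊3.95349/20⌋ = 0 → A; lat ⌊90.09257/10⌋ = 9 → J.
Square (2°×1°, digits 0–9): lon ⌊3.95349/2⌋ = 1; lat ⌊0.09257/1⌋ = 0.
Subsquare (5′×2.5′, letters a–x): lon ⌊1.95349/0.0833333⌋ = 23 → x; lat ⌊0.09257/0.0416667⌋ = 2 → c.
Extended square (30″×15″, digits 0–9): lon ⌊0.03683/0.00833333⌋ = 4; lat ⌊0.00924/0.00416667⌋ = 2.

AJ10xc42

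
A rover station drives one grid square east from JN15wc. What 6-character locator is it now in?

JN15xc

Longitude subsquare w = 22; +1 → 23 = x.
The latitude characters are unchanged.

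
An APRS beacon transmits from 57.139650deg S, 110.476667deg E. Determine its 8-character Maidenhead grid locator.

OD52fu76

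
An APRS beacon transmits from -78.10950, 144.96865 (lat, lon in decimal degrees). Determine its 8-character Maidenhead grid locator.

Shift to the Maidenhead origin (180°W, 90°S): lon 324.96865, lat 11.89050.
Field: 324.96865/20 → 16 → Q, 11.89050/10 → 1 → B; chars QB.
Square: 4.96865/2 → 2, 1.89050/1 → 1; chars 21.
Subsquare: 0.96865/0.0833333 → 11 → l, 0.89050/0.0416667 → 21 → v; chars lv.
Extended square: 0.05198/0.00833333 → 6, 0.01550/0.00416667 → 3; chars 63.

QB21lv63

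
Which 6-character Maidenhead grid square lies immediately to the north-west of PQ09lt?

Longitude subsquare l = 11; −1 → 10 = k.
Latitude subsquare t = 19; +1 → 20 = u.

PQ09ku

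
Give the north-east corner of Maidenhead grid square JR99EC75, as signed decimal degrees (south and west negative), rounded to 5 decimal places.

89.10833, 18.40000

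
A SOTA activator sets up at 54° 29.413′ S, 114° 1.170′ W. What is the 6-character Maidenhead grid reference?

DD25xm

Add 180° to longitude and 90° to latitude: 65.9805, 35.5098.
Field (20°×10°, letters A–R): 65.9805/20 → 3 → D, 35.5098/10 → 3 → D; chars DD.
Square (2°×1°, digits 0–9): 5.9805/2 → 2, 5.5098/1 → 5; chars 25.
Subsquare (5′×2.5′, letters a–x): 1.9805/0.0833333 → 23 → x, 0.5098/0.0416667 → 12 → m; chars xm.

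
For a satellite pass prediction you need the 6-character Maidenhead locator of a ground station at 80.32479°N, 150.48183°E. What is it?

QR50fh

Shift to the Maidenhead origin (180°W, 90°S): lon 330.4818, lat 170.3248.
Field: lon ⌊330.4818/20⌋ = 16 → Q; lat ⌊170.3248/10⌋ = 17 → R.
Square: lon ⌊10.4818/2⌋ = 5; lat ⌊0.3248/1⌋ = 0.
Subsquare: lon ⌊0.4818/0.0833333⌋ = 5 → f; lat ⌊0.3248/0.0416667⌋ = 7 → h.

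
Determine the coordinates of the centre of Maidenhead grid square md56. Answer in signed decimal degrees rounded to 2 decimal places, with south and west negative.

-53.50, 71.00

Field M=12, D=3: +12·20° lon, +3·10° lat → SW at lon 60°, lat -60°.
Square 5, 6: +5·2° lon, +6·1° lat → SW at lon 70°, lat -54°.
Cell spans 2° lon × 1° lat. Centre is SW corner plus half of each.
latitude -53.50, longitude 71.00.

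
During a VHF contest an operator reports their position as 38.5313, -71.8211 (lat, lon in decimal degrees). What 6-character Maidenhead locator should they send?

FM48cm

Shift to the Maidenhead origin (180°W, 90°S): lon 108.1789, lat 128.5313.
Field (20°×10°, letters A–R): 108.1789/20 → 5 → F, 128.5313/10 → 12 → M; chars FM.
Square (2°×1°, digits 0–9): 8.1789/2 → 4, 8.5313/1 → 8; chars 48.
Subsquare (5′×2.5′, letters a–x): 0.1789/0.0833333 → 2 → c, 0.5313/0.0416667 → 12 → m; chars cm.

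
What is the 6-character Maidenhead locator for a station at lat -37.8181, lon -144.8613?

BF72ne

Offset from 180°W / 90°S: lon 35.1387°, lat 52.1819°.
Field (20°×10°, letters A–R): lon ⌊35.1387/20⌋ = 1 → B; lat ⌊52.1819/10⌋ = 5 → F.
Square (2°×1°, digits 0–9): lon ⌊15.1387/2⌋ = 7; lat ⌊2.1819/1⌋ = 2.
Subsquare (5′×2.5′, letters a–x): lon ⌊1.1387/0.0833333⌋ = 13 → n; lat ⌊0.1819/0.0416667⌋ = 4 → e.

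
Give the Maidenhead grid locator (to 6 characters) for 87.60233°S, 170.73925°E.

Shift to the Maidenhead origin (180°W, 90°S): lon 350.7392, lat 2.3977.
Field (20°×10°, letters A–R): lon ⌊350.7392/20⌋ = 17 → R; lat ⌊2.3977/10⌋ = 0 → A.
Square (2°×1°, digits 0–9): lon ⌊10.7392/2⌋ = 5; lat ⌊2.3977/1⌋ = 2.
Subsquare (5′×2.5′, letters a–x): lon ⌊0.7392/0.0833333⌋ = 8 → i; lat ⌊0.3977/0.0416667⌋ = 9 → j.

RA52ij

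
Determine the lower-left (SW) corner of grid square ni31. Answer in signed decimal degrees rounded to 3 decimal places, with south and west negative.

Field N=13, I=8: +13·20° lon, +8·10° lat → SW at lon 80°, lat -10°.
Square 3, 1: +3·2° lon, +1·1° lat → SW at lon 86°, lat -9°.
latitude -9.000, longitude 86.000.

-9.000, 86.000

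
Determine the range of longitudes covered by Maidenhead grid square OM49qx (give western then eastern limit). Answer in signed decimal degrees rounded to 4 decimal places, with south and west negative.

Field O=14, M=12: +14·20° lon, +12·10° lat → SW at lon 100°, lat 30°.
Square 4, 9: +4·2° lon, +9·1° lat → SW at lon 108°, lat 39°.
Subsquare q=16, x=23: +16·0.0833333° lon, +23·0.0416667° lat → SW at lon 109.333°, lat 39.9583°.
Cell spans 0.0833333° lon × 0.0416667° lat.
west 109.3333, east 109.4167.

109.3333, 109.4167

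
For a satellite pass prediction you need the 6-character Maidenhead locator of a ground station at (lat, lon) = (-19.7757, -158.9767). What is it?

Shift to the Maidenhead origin (180°W, 90°S): lon 21.0233, lat 70.2243.
Field: lon ⌊21.0233/20⌋ = 1 → B; lat ⌊70.2243/10⌋ = 7 → H.
Square: lon ⌊1.0233/2⌋ = 0; lat ⌊0.2243/1⌋ = 0.
Subsquare: lon ⌊1.0233/0.0833333⌋ = 12 → m; lat ⌊0.2243/0.0416667⌋ = 5 → f.

BH00mf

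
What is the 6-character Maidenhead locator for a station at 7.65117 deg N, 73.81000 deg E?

Offset from 180°W / 90°S: lon 253.8100°, lat 97.6512°.
Field (20°×10°, letters A–R): 253.8100/20 → 12 → M, 97.6512/10 → 9 → J; chars MJ.
Square (2°×1°, digits 0–9): 13.8100/2 → 6, 7.6512/1 → 7; chars 67.
Subsquare (5′×2.5′, letters a–x): 1.8100/0.0833333 → 21 → v, 0.6512/0.0416667 → 15 → p; chars vp.

MJ67vp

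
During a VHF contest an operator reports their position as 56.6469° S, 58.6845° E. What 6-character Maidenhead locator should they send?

LD93ii

Add 180° to longitude and 90° to latitude: 238.6845, 33.3531.
Field: lon ⌊238.6845/20⌋ = 11 → L; lat ⌊33.3531/10⌋ = 3 → D.
Square: lon ⌊18.6845/2⌋ = 9; lat ⌊3.3531/1⌋ = 3.
Subsquare: lon ⌊0.6845/0.0833333⌋ = 8 → i; lat ⌊0.3531/0.0416667⌋ = 8 → i.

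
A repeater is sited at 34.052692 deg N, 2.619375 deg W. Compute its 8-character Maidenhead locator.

Shift to the Maidenhead origin (180°W, 90°S): lon 177.38063, lat 124.05269.
Field: 177.38063/20 → 8 → I, 124.05269/10 → 12 → M; chars IM.
Square: 17.38063/2 → 8, 4.05269/1 → 4; chars 84.
Subsquare: 1.38063/0.0833333 → 16 → q, 0.05269/0.0416667 → 1 → b; chars qb.
Extended square: 0.04729/0.00833333 → 5, 0.01103/0.00416667 → 2; chars 52.

IM84qb52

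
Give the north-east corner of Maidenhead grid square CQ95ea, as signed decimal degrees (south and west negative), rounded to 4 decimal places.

75.0417, -121.5833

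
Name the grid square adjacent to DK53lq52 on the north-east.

DK53lq63

Longitude extended square 5; +1 → 6.
Latitude extended square 2; +1 → 3.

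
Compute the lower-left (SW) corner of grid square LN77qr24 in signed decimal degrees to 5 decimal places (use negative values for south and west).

Field L=11, N=13: +11·20° lon, +13·10° lat → SW at lon 40°, lat 40°.
Square 7, 7: +7·2° lon, +7·1° lat → SW at lon 54°, lat 47°.
Subsquare q=16, r=17: +16·0.0833333° lon, +17·0.0416667° lat → SW at lon 55.3333°, lat 47.7083°.
Extended square 2, 4: +2·0.00833333° lon, +4·0.00416667° lat → SW at lon 55.35°, lat 47.725°.
latitude 47.72500, longitude 55.35000.

47.72500, 55.35000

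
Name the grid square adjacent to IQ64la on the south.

IQ63lx

Latitude subsquare a = 0; −1 → -1, wraps to 23 = x, carry into square.
Latitude square 4; −1 → 3.
The longitude characters are unchanged.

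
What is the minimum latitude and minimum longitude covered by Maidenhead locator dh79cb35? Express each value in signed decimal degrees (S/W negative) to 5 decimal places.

Field D=3, H=7: +3·20° lon, +7·10° lat → SW at lon -120°, lat -20°.
Square 7, 9: +7·2° lon, +9·1° lat → SW at lon -106°, lat -11°.
Subsquare c=2, b=1: +2·0.0833333° lon, +1·0.0416667° lat → SW at lon -105.833°, lat -10.9583°.
Extended square 3, 5: +3·0.00833333° lon, +5·0.00416667° lat → SW at lon -105.808°, lat -10.9375°.
latitude -10.93750, longitude -105.80833.

-10.93750, -105.80833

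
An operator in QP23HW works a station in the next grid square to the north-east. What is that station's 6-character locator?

QP23ix

Longitude subsquare h = 7; +1 → 8 = i.
Latitude subsquare w = 22; +1 → 23 = x.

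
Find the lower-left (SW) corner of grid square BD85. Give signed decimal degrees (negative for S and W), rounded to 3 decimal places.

-55.000, -144.000

Field B=1, D=3: +1·20° lon, +3·10° lat → SW at lon -160°, lat -60°.
Square 8, 5: +8·2° lon, +5·1° lat → SW at lon -144°, lat -55°.
latitude -55.000, longitude -144.000.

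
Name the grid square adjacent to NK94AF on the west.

NK84xf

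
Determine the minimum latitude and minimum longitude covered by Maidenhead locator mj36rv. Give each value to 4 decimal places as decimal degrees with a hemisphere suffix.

6.8750° N, 67.4167° E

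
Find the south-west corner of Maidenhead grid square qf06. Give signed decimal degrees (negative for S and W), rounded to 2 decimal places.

-34.00, 140.00

Field Q=16, F=5: +16·20° lon, +5·10° lat → SW at lon 140°, lat -40°.
Square 0, 6: +0·2° lon, +6·1° lat → SW at lon 140°, lat -34°.
latitude -34.00, longitude 140.00.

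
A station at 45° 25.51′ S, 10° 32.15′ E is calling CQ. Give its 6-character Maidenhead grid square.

JE54gn

Shift to the Maidenhead origin (180°W, 90°S): lon 190.5358, lat 44.5748.
Field: 190.5358/20 → 9 → J, 44.5748/10 → 4 → E; chars JE.
Square: 10.5358/2 → 5, 4.5748/1 → 4; chars 54.
Subsquare: 0.5358/0.0833333 → 6 → g, 0.5748/0.0416667 → 13 → n; chars gn.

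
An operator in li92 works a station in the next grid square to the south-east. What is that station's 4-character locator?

MI01

Longitude square 9; +1 → 10, wraps to 0, carry into field.
Longitude field L = 11; +1 → 12 = M.
Latitude square 2; −1 → 1.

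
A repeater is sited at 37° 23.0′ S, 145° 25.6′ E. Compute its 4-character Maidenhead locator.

QF22

Shift to the Maidenhead origin (180°W, 90°S): lon 325.43, lat 52.62.
Field: 325.43/20 → 16 → Q, 52.62/10 → 5 → F; chars QF.
Square: 5.43/2 → 2, 2.62/1 → 2; chars 22.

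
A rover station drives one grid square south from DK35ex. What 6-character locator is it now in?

DK35ew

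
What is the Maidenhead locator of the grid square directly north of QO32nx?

Latitude subsquare x = 23; +1 → 24, wraps to 0 = a, carry into square.
Latitude square 2; +1 → 3.
The longitude characters are unchanged.

QO33na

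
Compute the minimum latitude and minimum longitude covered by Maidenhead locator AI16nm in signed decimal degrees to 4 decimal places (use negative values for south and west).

Field A=0, I=8: +0·20° lon, +8·10° lat → SW at lon -180°, lat -10°.
Square 1, 6: +1·2° lon, +6·1° lat → SW at lon -178°, lat -4°.
Subsquare n=13, m=12: +13·0.0833333° lon, +12·0.0416667° lat → SW at lon -176.917°, lat -3.5°.
latitude -3.5000, longitude -176.9167.

-3.5000, -176.9167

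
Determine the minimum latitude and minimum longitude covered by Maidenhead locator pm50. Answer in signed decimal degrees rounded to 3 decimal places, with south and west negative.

30.000, 130.000

Field P=15, M=12: +15·20° lon, +12·10° lat → SW at lon 120°, lat 30°.
Square 5, 0: +5·2° lon, +0·1° lat → SW at lon 130°, lat 30°.
latitude 30.000, longitude 130.000.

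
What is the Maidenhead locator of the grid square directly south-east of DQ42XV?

Longitude subsquare x = 23; +1 → 24, wraps to 0 = a, carry into square.
Longitude square 4; +1 → 5.
Latitude subsquare v = 21; −1 → 20 = u.

DQ52au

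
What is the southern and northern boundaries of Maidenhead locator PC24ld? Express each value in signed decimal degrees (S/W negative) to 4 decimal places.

-65.8750, -65.8333

Field P=15, C=2: +15·20° lon, +2·10° lat → SW at lon 120°, lat -70°.
Square 2, 4: +2·2° lon, +4·1° lat → SW at lon 124°, lat -66°.
Subsquare l=11, d=3: +11·0.0833333° lon, +3·0.0416667° lat → SW at lon 124.917°, lat -65.875°.
Cell spans 0.0833333° lon × 0.0416667° lat.
south -65.8750, north -65.8333.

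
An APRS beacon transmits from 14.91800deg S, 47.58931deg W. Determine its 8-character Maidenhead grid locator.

GH65eb99

Offset from 180°W / 90°S: lon 132.41069°, lat 75.08200°.
Field (20°×10°, letters A–R): lon ⌊132.41069/20⌋ = 6 → G; lat ⌊75.08200/10⌋ = 7 → H.
Square (2°×1°, digits 0–9): lon ⌊12.41069/2⌋ = 6; lat ⌊5.08200/1⌋ = 5.
Subsquare (5′×2.5′, letters a–x): lon ⌊0.41069/0.0833333⌋ = 4 → e; lat ⌊0.08200/0.0416667⌋ = 1 → b.
Extended square (30″×15″, digits 0–9): lon ⌊0.07736/0.00833333⌋ = 9; lat ⌊0.04033/0.00416667⌋ = 9.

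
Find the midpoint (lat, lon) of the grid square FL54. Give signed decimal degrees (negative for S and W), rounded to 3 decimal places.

24.500, -69.000

Field F=5, L=11: +5·20° lon, +11·10° lat → SW at lon -80°, lat 20°.
Square 5, 4: +5·2° lon, +4·1° lat → SW at lon -70°, lat 24°.
Cell spans 2° lon × 1° lat. Centre is SW corner plus half of each.
latitude 24.500, longitude -69.000.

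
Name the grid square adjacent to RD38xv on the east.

RD48av

Longitude subsquare x = 23; +1 → 24, wraps to 0 = a, carry into square.
Longitude square 3; +1 → 4.
The latitude characters are unchanged.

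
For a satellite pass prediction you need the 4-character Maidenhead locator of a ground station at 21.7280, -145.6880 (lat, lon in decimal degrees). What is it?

BL71

Shift to the Maidenhead origin (180°W, 90°S): lon 34.31, lat 111.73.
Field: lon ⌊34.31/20⌋ = 1 → B; lat ⌊111.73/10⌋ = 11 → L.
Square: lon ⌊14.31/2⌋ = 7; lat ⌊1.73/1⌋ = 1.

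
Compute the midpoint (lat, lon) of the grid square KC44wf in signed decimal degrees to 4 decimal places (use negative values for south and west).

Field K=10, C=2: +10·20° lon, +2·10° lat → SW at lon 20°, lat -70°.
Square 4, 4: +4·2° lon, +4·1° lat → SW at lon 28°, lat -66°.
Subsquare w=22, f=5: +22·0.0833333° lon, +5·0.0416667° lat → SW at lon 29.8333°, lat -65.7917°.
Cell spans 0.0833333° lon × 0.0416667° lat. Centre is SW corner plus half of each.
latitude -65.7708, longitude 29.8750.

-65.7708, 29.8750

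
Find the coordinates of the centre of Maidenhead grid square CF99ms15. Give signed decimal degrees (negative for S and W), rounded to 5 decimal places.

-30.22708, -120.98750

Field C=2, F=5: +2·20° lon, +5·10° lat → SW at lon -140°, lat -40°.
Square 9, 9: +9·2° lon, +9·1° lat → SW at lon -122°, lat -31°.
Subsquare m=12, s=18: +12·0.0833333° lon, +18·0.0416667° lat → SW at lon -121°, lat -30.25°.
Extended square 1, 5: +1·0.00833333° lon, +5·0.00416667° lat → SW at lon -120.992°, lat -30.2292°.
Cell spans 0.00833333° lon × 0.00416667° lat. Centre is SW corner plus half of each.
latitude -30.22708, longitude -120.98750.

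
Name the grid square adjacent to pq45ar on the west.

PQ35xr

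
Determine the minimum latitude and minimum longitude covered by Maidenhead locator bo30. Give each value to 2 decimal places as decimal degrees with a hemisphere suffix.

50.00° N, 154.00° W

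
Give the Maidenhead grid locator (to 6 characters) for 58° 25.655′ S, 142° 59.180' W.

Add 180° to longitude and 90° to latitude: 37.0137, 31.5724.
Field (20°×10°, letters A–R): 37.0137/20 → 1 → B, 31.5724/10 → 3 → D; chars BD.
Square (2°×1°, digits 0–9): 17.0137/2 → 8, 1.5724/1 → 1; chars 81.
Subsquare (5′×2.5′, letters a–x): 1.0137/0.0833333 → 12 → m, 0.5724/0.0416667 → 13 → n; chars mn.

BD81mn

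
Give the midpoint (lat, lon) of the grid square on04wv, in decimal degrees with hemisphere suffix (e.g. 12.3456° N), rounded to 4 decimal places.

Field O=14, N=13: +14·20° lon, +13·10° lat → SW at lon 100°, lat 40°.
Square 0, 4: +0·2° lon, +4·1° lat → SW at lon 100°, lat 44°.
Subsquare w=22, v=21: +22·0.0833333° lon, +21·0.0416667° lat → SW at lon 101.833°, lat 44.875°.
Cell spans 0.0833333° lon × 0.0416667° lat. Centre is SW corner plus half of each.
latitude 44.8958° N, longitude 101.8750° E.

44.8958° N, 101.8750° E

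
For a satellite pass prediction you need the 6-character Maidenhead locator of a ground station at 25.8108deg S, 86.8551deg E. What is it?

Offset from 180°W / 90°S: lon 266.8551°, lat 64.1892°.
Field (20°×10°, letters A–R): 266.8551/20 → 13 → N, 64.1892/10 → 6 → G; chars NG.
Square (2°×1°, digits 0–9): 6.8551/2 → 3, 4.1892/1 → 4; chars 34.
Subsquare (5′×2.5′, letters a–x): 0.8551/0.0833333 → 10 → k, 0.1892/0.0416667 → 4 → e; chars ke.

NG34ke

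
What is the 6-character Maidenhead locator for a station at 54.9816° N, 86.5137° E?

NO34gx

Shift to the Maidenhead origin (180°W, 90°S): lon 266.5137, lat 144.9816.
Field: 266.5137/20 → 13 → N, 144.9816/10 → 14 → O; chars NO.
Square: 6.5137/2 → 3, 4.9816/1 → 4; chars 34.
Subsquare: 0.5137/0.0833333 → 6 → g, 0.9816/0.0416667 → 23 → x; chars gx.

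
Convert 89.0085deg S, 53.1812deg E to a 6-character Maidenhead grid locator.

Add 180° to longitude and 90° to latitude: 233.1812, 0.9915.
Field (20°×10°, letters A–R): 233.1812/20 → 11 → L, 0.9915/10 → 0 → A; chars LA.
Square (2°×1°, digits 0–9): 13.1812/2 → 6, 0.9915/1 → 0; chars 60.
Subsquare (5′×2.5′, letters a–x): 1.1812/0.0833333 → 14 → o, 0.9915/0.0416667 → 23 → x; chars ox.

LA60ox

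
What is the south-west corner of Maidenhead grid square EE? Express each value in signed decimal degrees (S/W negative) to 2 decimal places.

Field E=4, E=4: +4·20° lon, +4·10° lat → SW at lon -100°, lat -50°.
latitude -50.00, longitude -100.00.

-50.00, -100.00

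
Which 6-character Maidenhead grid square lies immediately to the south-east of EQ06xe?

EQ16ad

Longitude subsquare x = 23; +1 → 24, wraps to 0 = a, carry into square.
Longitude square 0; +1 → 1.
Latitude subsquare e = 4; −1 → 3 = d.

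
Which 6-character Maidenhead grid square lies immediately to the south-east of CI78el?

CI78fk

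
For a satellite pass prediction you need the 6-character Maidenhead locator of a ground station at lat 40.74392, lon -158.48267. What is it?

BN00sr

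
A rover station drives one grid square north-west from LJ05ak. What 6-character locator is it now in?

KJ95xl

Longitude subsquare a = 0; −1 → -1, wraps to 23 = x, carry into square.
Longitude square 0; −1 → -1, wraps to 9, carry into field.
Longitude field L = 11; −1 → 10 = K.
Latitude subsquare k = 10; +1 → 11 = l.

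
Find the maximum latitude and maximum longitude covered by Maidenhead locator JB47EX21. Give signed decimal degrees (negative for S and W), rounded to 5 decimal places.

-72.03333, 8.35833

Field J=9, B=1: +9·20° lon, +1·10° lat → SW at lon 0°, lat -80°.
Square 4, 7: +4·2° lon, +7·1° lat → SW at lon 8°, lat -73°.
Subsquare e=4, x=23: +4·0.0833333° lon, +23·0.0416667° lat → SW at lon 8.33333°, lat -72.0417°.
Extended square 2, 1: +2·0.00833333° lon, +1·0.00416667° lat → SW at lon 8.35°, lat -72.0375°.
Cell spans 0.00833333° lon × 0.00416667° lat. NE corner is SW corner plus one full cell.
latitude -72.03333, longitude 8.35833.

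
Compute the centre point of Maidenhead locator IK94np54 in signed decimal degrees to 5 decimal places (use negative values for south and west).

Field I=8, K=10: +8·20° lon, +10·10° lat → SW at lon -20°, lat 10°.
Square 9, 4: +9·2° lon, +4·1° lat → SW at lon -2°, lat 14°.
Subsquare n=13, p=15: +13·0.0833333° lon, +15·0.0416667° lat → SW at lon -0.916667°, lat 14.625°.
Extended square 5, 4: +5·0.00833333° lon, +4·0.00416667° lat → SW at lon -0.875°, lat 14.6417°.
Cell spans 0.00833333° lon × 0.00416667° lat. Centre is SW corner plus half of each.
latitude 14.64375, longitude -0.87083.

14.64375, -0.87083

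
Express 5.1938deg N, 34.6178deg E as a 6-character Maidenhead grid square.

Add 180° to longitude and 90° to latitude: 214.6178, 95.1938.
Field: lon ⌊214.6178/20⌋ = 10 → K; lat ⌊95.1938/10⌋ = 9 → J.
Square: lon ⌊14.6178/2⌋ = 7; lat ⌊5.1938/1⌋ = 5.
Subsquare: lon ⌊0.6178/0.0833333⌋ = 7 → h; lat ⌊0.1938/0.0416667⌋ = 4 → e.

KJ75he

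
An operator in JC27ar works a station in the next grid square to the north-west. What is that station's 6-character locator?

JC17xs

Longitude subsquare a = 0; −1 → -1, wraps to 23 = x, carry into square.
Longitude square 2; −1 → 1.
Latitude subsquare r = 17; +1 → 18 = s.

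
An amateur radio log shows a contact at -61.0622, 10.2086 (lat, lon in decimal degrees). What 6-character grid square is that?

Shift to the Maidenhead origin (180°W, 90°S): lon 190.2086, lat 28.9378.
Field (20°×10°, letters A–R): lon ⌊190.2086/20⌋ = 9 → J; lat ⌊28.9378/10⌋ = 2 → C.
Square (2°×1°, digits 0–9): lon ⌊10.2086/2⌋ = 5; lat ⌊8.9378/1⌋ = 8.
Subsquare (5′×2.5′, letters a–x): lon ⌊0.2086/0.0833333⌋ = 2 → c; lat ⌊0.9378/0.0416667⌋ = 22 → w.

JC58cw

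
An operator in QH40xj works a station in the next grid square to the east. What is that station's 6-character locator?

Longitude subsquare x = 23; +1 → 24, wraps to 0 = a, carry into square.
Longitude square 4; +1 → 5.
The latitude characters are unchanged.

QH50aj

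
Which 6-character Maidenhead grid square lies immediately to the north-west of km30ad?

Longitude subsquare a = 0; −1 → -1, wraps to 23 = x, carry into square.
Longitude square 3; −1 → 2.
Latitude subsquare d = 3; +1 → 4 = e.

KM20xe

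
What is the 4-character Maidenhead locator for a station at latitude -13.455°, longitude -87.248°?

EH66

Offset from 180°W / 90°S: lon 92.75°, lat 76.55°.
Field: lon ⌊92.75/20⌋ = 4 → E; lat ⌊76.55/10⌋ = 7 → H.
Square: lon ⌊12.75/2⌋ = 6; lat ⌊6.55/1⌋ = 6.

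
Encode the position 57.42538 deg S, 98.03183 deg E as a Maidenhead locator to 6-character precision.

Offset from 180°W / 90°S: lon 278.0318°, lat 32.5746°.
Field: lon ⌊278.0318/20⌋ = 13 → N; lat ⌊32.5746/10⌋ = 3 → D.
Square: lon ⌊18.0318/2⌋ = 9; lat ⌊2.5746/1⌋ = 2.
Subsquare: lon ⌊0.0318/0.0833333⌋ = 0 → a; lat ⌊0.5746/0.0416667⌋ = 13 → n.

ND92an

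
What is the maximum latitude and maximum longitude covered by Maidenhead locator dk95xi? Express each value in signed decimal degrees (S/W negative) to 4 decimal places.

15.3750, -100.0000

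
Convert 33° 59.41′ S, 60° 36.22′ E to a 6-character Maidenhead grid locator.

Shift to the Maidenhead origin (180°W, 90°S): lon 240.6037, lat 56.0098.
Field: lon ⌊240.6037/20⌋ = 12 → M; lat ⌊56.0098/10⌋ = 5 → F.
Square: lon ⌊0.6037/2⌋ = 0; lat ⌊6.0098/1⌋ = 6.
Subsquare: lon ⌊0.6037/0.0833333⌋ = 7 → h; lat ⌊0.0098/0.0416667⌋ = 0 → a.

MF06ha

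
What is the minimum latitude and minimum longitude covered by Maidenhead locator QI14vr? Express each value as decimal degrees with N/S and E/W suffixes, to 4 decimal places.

5.2917° S, 143.7500° E

Field Q=16, I=8: +16·20° lon, +8·10° lat → SW at lon 140°, lat -10°.
Square 1, 4: +1·2° lon, +4·1° lat → SW at lon 142°, lat -6°.
Subsquare v=21, r=17: +21·0.0833333° lon, +17·0.0416667° lat → SW at lon 143.75°, lat -5.29167°.
latitude 5.2917° S, longitude 143.7500° E.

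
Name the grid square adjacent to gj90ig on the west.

GJ90hg

Longitude subsquare i = 8; −1 → 7 = h.
The latitude characters are unchanged.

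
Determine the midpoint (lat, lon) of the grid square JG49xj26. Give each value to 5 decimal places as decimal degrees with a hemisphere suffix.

20.59792° S, 9.93750° E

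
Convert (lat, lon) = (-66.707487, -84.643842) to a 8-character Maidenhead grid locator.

EC73qh20

Add 180° to longitude and 90° to latitude: 95.35616, 23.29251.
Field: lon ⌊95.35616/20⌋ = 4 → E; lat ⌊23.29251/10⌋ = 2 → C.
Square: lon ⌊15.35616/2⌋ = 7; lat ⌊3.29251/1⌋ = 3.
Subsquare: lon ⌊1.35616/0.0833333⌋ = 16 → q; lat ⌊0.29251/0.0416667⌋ = 7 → h.
Extended square: lon ⌊0.02282/0.00833333⌋ = 2; lat ⌊0.00085/0.00416667⌋ = 0.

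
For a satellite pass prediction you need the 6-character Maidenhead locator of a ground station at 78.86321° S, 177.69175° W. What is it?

AB11dd

Shift to the Maidenhead origin (180°W, 90°S): lon 2.3082, lat 11.1368.
Field: 2.3082/20 → 0 → A, 11.1368/10 → 1 → B; chars AB.
Square: 2.3082/2 → 1, 1.1368/1 → 1; chars 11.
Subsquare: 0.3082/0.0833333 → 3 → d, 0.1368/0.0416667 → 3 → d; chars dd.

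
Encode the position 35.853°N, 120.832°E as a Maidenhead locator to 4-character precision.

Shift to the Maidenhead origin (180°W, 90°S): lon 300.83, lat 125.85.
Field (20°×10°, letters A–R): 300.83/20 → 15 → P, 125.85/10 → 12 → M; chars PM.
Square (2°×1°, digits 0–9): 0.83/2 → 0, 5.85/1 → 5; chars 05.

PM05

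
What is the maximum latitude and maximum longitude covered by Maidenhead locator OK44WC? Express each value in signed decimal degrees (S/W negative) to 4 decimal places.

14.1250, 109.9167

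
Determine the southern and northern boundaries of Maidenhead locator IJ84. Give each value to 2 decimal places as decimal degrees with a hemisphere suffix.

Field I=8, J=9: +8·20° lon, +9·10° lat → SW at lon -20°, lat 0°.
Square 8, 4: +8·2° lon, +4·1° lat → SW at lon -4°, lat 4°.
Cell spans 2° lon × 1° lat.
south 4.00° N, north 5.00° N.

4.00° N, 5.00° N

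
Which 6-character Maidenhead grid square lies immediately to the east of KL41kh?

Longitude subsquare k = 10; +1 → 11 = l.
The latitude characters are unchanged.

KL41lh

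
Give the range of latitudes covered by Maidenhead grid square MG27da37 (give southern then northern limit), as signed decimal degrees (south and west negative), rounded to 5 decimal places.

-22.97083, -22.96667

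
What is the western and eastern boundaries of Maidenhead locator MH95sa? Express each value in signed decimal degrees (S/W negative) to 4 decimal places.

79.5000, 79.5833

Field M=12, H=7: +12·20° lon, +7·10° lat → SW at lon 60°, lat -20°.
Square 9, 5: +9·2° lon, +5·1° lat → SW at lon 78°, lat -15°.
Subsquare s=18, a=0: +18·0.0833333° lon, +0·0.0416667° lat → SW at lon 79.5°, lat -15°.
Cell spans 0.0833333° lon × 0.0416667° lat.
west 79.5000, east 79.5833.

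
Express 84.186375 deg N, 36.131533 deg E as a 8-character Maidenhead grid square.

KR84be54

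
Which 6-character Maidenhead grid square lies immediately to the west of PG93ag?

Longitude subsquare a = 0; −1 → -1, wraps to 23 = x, carry into square.
Longitude square 9; −1 → 8.
The latitude characters are unchanged.

PG83xg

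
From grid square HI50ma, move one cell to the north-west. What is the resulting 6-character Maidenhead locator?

HI50lb

Longitude subsquare m = 12; −1 → 11 = l.
Latitude subsquare a = 0; +1 → 1 = b.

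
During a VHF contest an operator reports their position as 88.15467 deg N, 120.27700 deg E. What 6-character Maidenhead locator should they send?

Offset from 180°W / 90°S: lon 300.2770°, lat 178.1547°.
Field: 300.2770/20 → 15 → P, 178.1547/10 → 17 → R; chars PR.
Square: 0.2770/2 → 0, 8.1547/1 → 8; chars 08.
Subsquare: 0.2770/0.0833333 → 3 → d, 0.1547/0.0416667 → 3 → d; chars dd.

PR08dd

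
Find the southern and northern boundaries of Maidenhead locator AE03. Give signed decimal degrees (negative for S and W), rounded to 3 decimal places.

Field A=0, E=4: +0·20° lon, +4·10° lat → SW at lon -180°, lat -50°.
Square 0, 3: +0·2° lon, +3·1° lat → SW at lon -180°, lat -47°.
Cell spans 2° lon × 1° lat.
south -47.000, north -46.000.

-47.000, -46.000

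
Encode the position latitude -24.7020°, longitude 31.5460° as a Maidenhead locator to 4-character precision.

Offset from 180°W / 90°S: lon 211.55°, lat 65.30°.
Field: 211.55/20 → 10 → K, 65.30/10 → 6 → G; chars KG.
Square: 11.55/2 → 5, 5.30/1 → 5; chars 55.

KG55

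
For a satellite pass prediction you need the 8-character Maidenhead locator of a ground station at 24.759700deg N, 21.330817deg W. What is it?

HL94is02

Add 180° to longitude and 90° to latitude: 158.66918, 114.75970.
Field (20°×10°, letters A–R): 158.66918/20 → 7 → H, 114.75970/10 → 11 → L; chars HL.
Square (2°×1°, digits 0–9): 18.66918/2 → 9, 4.75970/1 → 4; chars 94.
Subsquare (5′×2.5′, letters a–x): 0.66918/0.0833333 → 8 → i, 0.75970/0.0416667 → 18 → s; chars is.
Extended square (30″×15″, digits 0–9): 0.00252/0.00833333 → 0, 0.00970/0.00416667 → 2; chars 02.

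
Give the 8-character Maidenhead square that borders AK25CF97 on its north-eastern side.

Longitude extended square 9; +1 → 10, wraps to 0, carry into subsquare.
Longitude subsquare c = 2; +1 → 3 = d.
Latitude extended square 7; +1 → 8.

AK25df08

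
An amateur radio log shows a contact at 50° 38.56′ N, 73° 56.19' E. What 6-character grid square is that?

Offset from 180°W / 90°S: lon 253.9365°, lat 140.6427°.
Field (20°×10°, letters A–R): 253.9365/20 → 12 → M, 140.6427/10 → 14 → O; chars MO.
Square (2°×1°, digits 0–9): 13.9365/2 → 6, 0.6427/1 → 0; chars 60.
Subsquare (5′×2.5′, letters a–x): 1.9365/0.0833333 → 23 → x, 0.6427/0.0416667 → 15 → p; chars xp.

MO60xp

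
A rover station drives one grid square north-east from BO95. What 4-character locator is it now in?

CO06

Longitude square 9; +1 → 10, wraps to 0, carry into field.
Longitude field B = 1; +1 → 2 = C.
Latitude square 5; +1 → 6.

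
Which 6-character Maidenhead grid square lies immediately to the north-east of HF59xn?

HF69ao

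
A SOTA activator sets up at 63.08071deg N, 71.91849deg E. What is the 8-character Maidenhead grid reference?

MP53xb09

Add 180° to longitude and 90° to latitude: 251.91849, 153.08071.
Field: lon ⌊251.91849/20⌋ = 12 → M; lat ⌊153.08071/10⌋ = 15 → P.
Square: lon ⌊11.91849/2⌋ = 5; lat ⌊3.08071/1⌋ = 3.
Subsquare: lon ⌊1.91849/0.0833333⌋ = 23 → x; lat ⌊0.08071/0.0416667⌋ = 1 → b.
Extended square: lon ⌊0.00182/0.00833333⌋ = 0; lat ⌊0.03904/0.00416667⌋ = 9.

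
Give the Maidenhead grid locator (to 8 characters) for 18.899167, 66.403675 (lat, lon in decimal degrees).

MK38ev85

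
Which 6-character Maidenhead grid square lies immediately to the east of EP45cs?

EP45ds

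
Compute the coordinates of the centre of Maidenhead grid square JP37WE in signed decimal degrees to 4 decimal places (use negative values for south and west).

67.1875, 7.8750

Field J=9, P=15: +9·20° lon, +15·10° lat → SW at lon 0°, lat 60°.
Square 3, 7: +3·2° lon, +7·1° lat → SW at lon 6°, lat 67°.
Subsquare w=22, e=4: +22·0.0833333° lon, +4·0.0416667° lat → SW at lon 7.83333°, lat 67.1667°.
Cell spans 0.0833333° lon × 0.0416667° lat. Centre is SW corner plus half of each.
latitude 67.1875, longitude 7.8750.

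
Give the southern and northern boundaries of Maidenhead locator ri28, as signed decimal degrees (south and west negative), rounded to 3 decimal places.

Field R=17, I=8: +17·20° lon, +8·10° lat → SW at lon 160°, lat -10°.
Square 2, 8: +2·2° lon, +8·1° lat → SW at lon 164°, lat -2°.
Cell spans 2° lon × 1° lat.
south -2.000, north -1.000.

-2.000, -1.000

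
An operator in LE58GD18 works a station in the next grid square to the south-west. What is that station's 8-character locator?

LE58gd07

Longitude extended square 1; −1 → 0.
Latitude extended square 8; −1 → 7.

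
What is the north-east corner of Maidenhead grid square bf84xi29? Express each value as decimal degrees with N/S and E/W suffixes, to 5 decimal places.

Field B=1, F=5: +1·20° lon, +5·10° lat → SW at lon -160°, lat -40°.
Square 8, 4: +8·2° lon, +4·1° lat → SW at lon -144°, lat -36°.
Subsquare x=23, i=8: +23·0.0833333° lon, +8·0.0416667° lat → SW at lon -142.083°, lat -35.6667°.
Extended square 2, 9: +2·0.00833333° lon, +9·0.00416667° lat → SW at lon -142.067°, lat -35.6292°.
Cell spans 0.00833333° lon × 0.00416667° lat. NE corner is SW corner plus one full cell.
latitude 35.62500° S, longitude 142.05833° W.

35.62500° S, 142.05833° W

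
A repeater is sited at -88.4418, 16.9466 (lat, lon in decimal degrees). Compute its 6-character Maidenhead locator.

Offset from 180°W / 90°S: lon 196.9466°, lat 1.5582°.
Field (20°×10°, letters A–R): 196.9466/20 → 9 → J, 1.5582/10 → 0 → A; chars JA.
Square (2°×1°, digits 0–9): 16.9466/2 → 8, 1.5582/1 → 1; chars 81.
Subsquare (5′×2.5′, letters a–x): 0.9466/0.0833333 → 11 → l, 0.5582/0.0416667 → 13 → n; chars ln.

JA81ln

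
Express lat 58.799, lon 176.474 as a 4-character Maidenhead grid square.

RO88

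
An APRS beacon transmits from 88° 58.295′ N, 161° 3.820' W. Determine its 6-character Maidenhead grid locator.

Offset from 180°W / 90°S: lon 18.9363°, lat 178.9716°.
Field: lon ⌊18.9363/20⌋ = 0 → A; lat ⌊178.9716/10⌋ = 17 → R.
Square: lon ⌊18.9363/2⌋ = 9; lat ⌊8.9716/1⌋ = 8.
Subsquare: lon ⌊0.9363/0.0833333⌋ = 11 → l; lat ⌊0.9716/0.0416667⌋ = 23 → x.

AR98lx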